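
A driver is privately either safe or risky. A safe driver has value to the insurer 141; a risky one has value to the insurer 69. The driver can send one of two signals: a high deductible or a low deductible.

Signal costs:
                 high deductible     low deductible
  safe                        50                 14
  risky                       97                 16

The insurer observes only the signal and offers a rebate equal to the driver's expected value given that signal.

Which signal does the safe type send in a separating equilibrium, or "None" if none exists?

Try safe → high deductible, risky → low deductible:
  If types separate, high deductible earns payment 141 and low deductible earns 69.
  Safe: high deductible gives 141 − 50 = 91; low deductible gives 69 − 14 = 55. No deviation. ✓
  Risky: low deductible gives 69 − 16 = 53; high deductible gives 141 − 97 = 44. No deviation. ✓
Both hold — the safe type sends high deductible.

high deductible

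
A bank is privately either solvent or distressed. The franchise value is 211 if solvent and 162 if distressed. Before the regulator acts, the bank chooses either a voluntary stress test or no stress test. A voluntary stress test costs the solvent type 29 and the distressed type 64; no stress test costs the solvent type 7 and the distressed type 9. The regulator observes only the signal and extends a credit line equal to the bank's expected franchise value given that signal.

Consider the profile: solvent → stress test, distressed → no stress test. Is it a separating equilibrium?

Yes

If types separate, stress test earns payment 211 and no stress test earns 162.
Solvent: stress test gives 211 − 29 = 182; no stress test gives 162 − 7 = 155. No deviation. ✓
Distressed: no stress test gives 162 − 9 = 153; stress test gives 211 − 64 = 147. No deviation. ✓
Neither type gains from mimicking the other.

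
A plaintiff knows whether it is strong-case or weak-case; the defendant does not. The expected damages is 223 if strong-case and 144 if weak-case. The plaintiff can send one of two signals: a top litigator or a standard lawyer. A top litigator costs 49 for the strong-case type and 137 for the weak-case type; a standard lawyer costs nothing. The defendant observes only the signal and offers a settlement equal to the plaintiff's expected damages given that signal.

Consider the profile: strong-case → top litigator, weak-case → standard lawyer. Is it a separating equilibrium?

If types separate, top litigator earns payment 223 and standard lawyer earns 144.
Strong-case: top litigator gives 223 − 49 = 174; standard lawyer gives 144 − 0 = 144. No deviation. ✓
Weak-case: standard lawyer gives 144 − 0 = 144; top litigator gives 223 − 137 = 86. No deviation. ✓
Both incentive constraints hold.

Yes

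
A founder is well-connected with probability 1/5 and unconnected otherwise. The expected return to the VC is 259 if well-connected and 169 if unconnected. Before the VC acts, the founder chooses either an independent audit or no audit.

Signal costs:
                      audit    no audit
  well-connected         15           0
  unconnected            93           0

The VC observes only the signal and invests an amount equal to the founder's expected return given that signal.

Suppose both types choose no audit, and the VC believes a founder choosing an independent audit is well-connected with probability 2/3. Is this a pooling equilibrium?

No

At the pooled signal (no audit) the VC holds the prior 1/5 and pays 1/5·259 + 4/5·169 = 187. Off-path (audit) belief 2/3 gives 2/3·259 + 1/3·169 = 229.
Well-connected: no audit gives 187 − 0 = 187; audit gives 229 − 15 = 214. Deviates. ✗
Unconnected: no audit gives 187 − 0 = 187; audit gives 229 − 93 = 136. Stays. ✓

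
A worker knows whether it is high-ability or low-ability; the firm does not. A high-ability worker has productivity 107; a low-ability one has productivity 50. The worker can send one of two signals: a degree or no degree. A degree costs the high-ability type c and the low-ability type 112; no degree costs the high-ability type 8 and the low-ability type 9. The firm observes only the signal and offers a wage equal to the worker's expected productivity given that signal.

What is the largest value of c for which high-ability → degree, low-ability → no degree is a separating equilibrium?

65

Under separation: degree → high-ability (pays 107); no degree → low-ability (pays 50).
Low-ability: 50 − 9 = 41 ≥ 107 − 112 = -5. Holds regardless of c. ✓
High-ability: 107 − c ≥ 50 − 8, so c ≤ 107 − 42 = 65.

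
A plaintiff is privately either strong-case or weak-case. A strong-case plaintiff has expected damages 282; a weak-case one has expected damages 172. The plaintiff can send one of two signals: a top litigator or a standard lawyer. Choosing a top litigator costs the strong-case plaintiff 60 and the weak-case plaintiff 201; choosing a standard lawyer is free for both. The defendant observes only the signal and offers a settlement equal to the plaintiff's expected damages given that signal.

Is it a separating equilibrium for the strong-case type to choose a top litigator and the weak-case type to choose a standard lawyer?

Yes

If types separate, top litigator earns payment 282 and standard lawyer earns 172.
Strong-case: top litigator gives 282 − 60 = 222; standard lawyer gives 172 − 0 = 172. No deviation. ✓
Weak-case: standard lawyer gives 172 − 0 = 172; top litigator gives 282 − 201 = 81. No deviation. ✓
Neither type gains from mimicking the other.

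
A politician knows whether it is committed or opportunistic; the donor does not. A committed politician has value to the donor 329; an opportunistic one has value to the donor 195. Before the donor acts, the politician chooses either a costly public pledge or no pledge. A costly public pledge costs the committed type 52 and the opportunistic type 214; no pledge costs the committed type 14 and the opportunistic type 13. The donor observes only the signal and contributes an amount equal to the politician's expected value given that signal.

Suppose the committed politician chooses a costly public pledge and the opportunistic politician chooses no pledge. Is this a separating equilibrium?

Under separation the donor infers type exactly: pledge → committed (pays 329), no pledge → opportunistic (pays 195).
Committed: pledge gives 329 − 52 = 277; no pledge gives 195 − 14 = 181. No deviation. ✓
Opportunistic: no pledge gives 195 − 13 = 182; pledge gives 329 − 214 = 115. No deviation. ✓
Both incentive constraints hold.

Yes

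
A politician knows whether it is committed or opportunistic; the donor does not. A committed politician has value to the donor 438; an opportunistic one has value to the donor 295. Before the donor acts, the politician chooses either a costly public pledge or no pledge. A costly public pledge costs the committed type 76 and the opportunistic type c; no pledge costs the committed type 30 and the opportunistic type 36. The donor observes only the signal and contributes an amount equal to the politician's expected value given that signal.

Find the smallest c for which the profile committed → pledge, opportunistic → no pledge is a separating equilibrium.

179

Under separation: pledge → committed (pays 438); no pledge → opportunistic (pays 295).
Committed: 438 − 76 = 362 ≥ 295 − 30 = 265. Holds regardless of c. ✓
Opportunistic: 295 − 36 ≥ 438 − c, so c ≥ 438 − 259 = 179.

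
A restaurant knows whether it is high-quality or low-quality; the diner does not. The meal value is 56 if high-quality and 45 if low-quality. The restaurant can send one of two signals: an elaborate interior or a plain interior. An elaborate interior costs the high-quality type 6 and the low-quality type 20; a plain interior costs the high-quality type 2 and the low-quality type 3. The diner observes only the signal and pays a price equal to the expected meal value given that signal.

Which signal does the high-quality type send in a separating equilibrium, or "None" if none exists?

Try high-quality → elaborate interior, low-quality → plain interior:
  Under separation the diner infers type exactly: elaborate interior → high-quality (pays 56), plain interior → low-quality (pays 45).
  High-quality: elaborate interior gives 56 − 6 = 50; plain interior gives 45 − 2 = 43. No deviation. ✓
  Low-quality: plain interior gives 45 − 3 = 42; elaborate interior gives 56 − 20 = 36. No deviation. ✓
Both hold — the high-quality type sends elaborate interior.

elaborate interior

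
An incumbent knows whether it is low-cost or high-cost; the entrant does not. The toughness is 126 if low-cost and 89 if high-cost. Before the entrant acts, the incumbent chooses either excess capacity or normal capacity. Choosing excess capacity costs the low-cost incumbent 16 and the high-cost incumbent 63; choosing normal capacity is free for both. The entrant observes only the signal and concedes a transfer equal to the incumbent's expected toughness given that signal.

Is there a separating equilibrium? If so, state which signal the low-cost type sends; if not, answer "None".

excess capacity

Try low-cost → excess capacity, high-cost → normal capacity:
  If types separate, excess capacity earns payment 126 and normal capacity earns 89.
  Low-cost: excess capacity gives 126 − 16 = 110; normal capacity gives 89 − 0 = 89. No deviation. ✓
  High-cost: normal capacity gives 89 − 0 = 89; excess capacity gives 126 − 63 = 63. No deviation. ✓
Both hold — the low-cost type sends excess capacity.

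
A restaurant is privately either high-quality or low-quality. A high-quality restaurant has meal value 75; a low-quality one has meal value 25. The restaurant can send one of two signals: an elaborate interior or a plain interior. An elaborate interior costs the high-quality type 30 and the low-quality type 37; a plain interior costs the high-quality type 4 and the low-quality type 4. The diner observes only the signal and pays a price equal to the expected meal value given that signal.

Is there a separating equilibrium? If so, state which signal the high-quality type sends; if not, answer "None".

None

Try high-quality → elaborate interior, low-quality → plain interior:
  Under separation the diner infers type exactly: elaborate interior → high-quality (pays 75), plain interior → low-quality (pays 25).
  High-quality: elaborate interior gives 75 − 30 = 45; plain interior gives 25 − 4 = 21. No deviation. ✓
  Low-quality: plain interior gives 25 − 4 = 21; elaborate interior gives 75 − 37 = 38. Would deviate. ✗
Try high-quality → plain interior, low-quality → elaborate interior:
  Under separation the diner infers type exactly: plain interior → high-quality (pays 75), elaborate interior → low-quality (pays 25).
  High-quality: plain interior gives 75 − 4 = 71; elaborate interior gives 25 − 30 = -5. No deviation. ✓
  Low-quality: elaborate interior gives 25 − 37 = -12; plain interior gives 75 − 4 = 71. Would deviate. ✗
Neither assignment is incentive-compatible.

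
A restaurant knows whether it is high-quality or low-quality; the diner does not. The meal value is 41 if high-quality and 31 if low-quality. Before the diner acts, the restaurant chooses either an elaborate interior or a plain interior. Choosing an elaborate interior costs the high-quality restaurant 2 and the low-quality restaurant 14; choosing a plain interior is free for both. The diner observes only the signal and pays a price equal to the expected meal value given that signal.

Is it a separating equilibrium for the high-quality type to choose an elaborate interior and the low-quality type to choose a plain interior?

If types separate, elaborate interior earns payment 41 and plain interior earns 31.
High-quality: elaborate interior gives 41 − 2 = 39; plain interior gives 31 − 0 = 31. No deviation. ✓
Low-quality: plain interior gives 31 − 0 = 31; elaborate interior gives 41 − 14 = 27. No deviation. ✓
Neither type gains from mimicking the other.

Yes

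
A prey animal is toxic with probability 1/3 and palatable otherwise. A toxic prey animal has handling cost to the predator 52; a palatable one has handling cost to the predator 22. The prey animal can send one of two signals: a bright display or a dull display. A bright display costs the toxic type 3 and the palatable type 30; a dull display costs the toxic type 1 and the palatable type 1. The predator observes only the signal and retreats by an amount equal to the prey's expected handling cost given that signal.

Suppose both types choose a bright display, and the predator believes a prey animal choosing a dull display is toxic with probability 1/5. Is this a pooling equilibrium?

At the pooled signal (bright display) the predator holds the prior 1/3 and pays 1/3·52 + 2/3·22 = 32. Off-path (dull display) belief 1/5 gives 1/5·52 + 4/5·22 = 28.
Toxic: bright display gives 32 − 3 = 29; dull display gives 28 − 1 = 27. Stays. ✓
Palatable: bright display gives 32 − 30 = 2; dull display gives 28 − 1 = 27. Deviates. ✗

No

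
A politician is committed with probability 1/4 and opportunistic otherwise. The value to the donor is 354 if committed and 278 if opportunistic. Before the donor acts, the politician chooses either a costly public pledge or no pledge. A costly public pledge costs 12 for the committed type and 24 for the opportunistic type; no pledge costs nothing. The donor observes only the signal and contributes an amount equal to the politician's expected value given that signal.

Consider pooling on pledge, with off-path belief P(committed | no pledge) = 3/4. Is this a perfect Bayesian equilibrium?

No

On the equilibrium path (pledge) the donor holds the prior 1/4 and pays 1/4·354 + 3/4·278 = 297. Off-path (no pledge) belief 3/4 gives 3/4·354 + 1/4·278 = 335.
Committed: pledge gives 297 − 12 = 285; no pledge gives 335 − 0 = 335. Deviates. ✗
Opportunistic: pledge gives 297 − 24 = 273; no pledge gives 335 − 0 = 335. Deviates. ✗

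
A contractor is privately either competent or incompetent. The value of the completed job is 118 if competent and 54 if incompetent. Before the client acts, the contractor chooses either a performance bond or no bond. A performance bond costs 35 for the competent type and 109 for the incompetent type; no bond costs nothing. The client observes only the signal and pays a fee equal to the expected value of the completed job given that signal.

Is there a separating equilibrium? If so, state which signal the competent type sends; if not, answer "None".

Try competent → bond, incompetent → no bond:
  If types separate, bond earns payment 118 and no bond earns 54.
  Competent: bond gives 118 − 35 = 83; no bond gives 54 − 0 = 54. No deviation. ✓
  Incompetent: no bond gives 54 − 0 = 54; bond gives 118 − 109 = 9. No deviation. ✓
Both hold — the competent type sends bond.

bond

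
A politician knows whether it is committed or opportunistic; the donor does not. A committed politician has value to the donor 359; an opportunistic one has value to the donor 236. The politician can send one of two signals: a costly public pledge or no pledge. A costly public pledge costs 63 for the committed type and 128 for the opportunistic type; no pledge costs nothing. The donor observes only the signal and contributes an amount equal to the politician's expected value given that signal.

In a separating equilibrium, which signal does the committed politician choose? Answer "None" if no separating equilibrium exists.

Try committed → pledge, opportunistic → no pledge:
  If types separate, pledge earns payment 359 and no pledge earns 236.
  Committed: pledge gives 359 − 63 = 296; no pledge gives 236 − 0 = 236. No deviation. ✓
  Opportunistic: no pledge gives 236 − 0 = 236; pledge gives 359 − 128 = 231. No deviation. ✓
Both hold — the committed type sends pledge.

pledge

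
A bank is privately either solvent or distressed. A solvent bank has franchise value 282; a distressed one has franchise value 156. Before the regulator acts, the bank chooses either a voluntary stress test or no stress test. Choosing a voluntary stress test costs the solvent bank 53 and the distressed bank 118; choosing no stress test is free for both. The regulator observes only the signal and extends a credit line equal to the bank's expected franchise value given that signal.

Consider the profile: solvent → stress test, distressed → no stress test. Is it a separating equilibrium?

If types separate, stress test earns payment 282 and no stress test earns 156.
Solvent: stress test gives 282 − 53 = 229; no stress test gives 156 − 0 = 156. No deviation. ✓
Distressed: no stress test gives 156 − 0 = 156; stress test gives 282 − 118 = 164. Would deviate. ✗

No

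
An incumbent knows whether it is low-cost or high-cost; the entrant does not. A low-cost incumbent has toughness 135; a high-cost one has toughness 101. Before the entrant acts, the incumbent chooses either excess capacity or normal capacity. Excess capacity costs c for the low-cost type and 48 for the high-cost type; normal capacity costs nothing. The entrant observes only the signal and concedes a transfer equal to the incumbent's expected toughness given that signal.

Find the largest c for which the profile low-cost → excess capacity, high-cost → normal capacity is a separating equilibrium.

34

Under separation: excess capacity → low-cost (pays 135); normal capacity → high-cost (pays 101).
High-cost: 101 − 0 = 101 ≥ 135 − 48 = 87. Holds regardless of c. ✓
Low-cost: 135 − c ≥ 101 − 0, so c ≤ 135 − 101 = 34.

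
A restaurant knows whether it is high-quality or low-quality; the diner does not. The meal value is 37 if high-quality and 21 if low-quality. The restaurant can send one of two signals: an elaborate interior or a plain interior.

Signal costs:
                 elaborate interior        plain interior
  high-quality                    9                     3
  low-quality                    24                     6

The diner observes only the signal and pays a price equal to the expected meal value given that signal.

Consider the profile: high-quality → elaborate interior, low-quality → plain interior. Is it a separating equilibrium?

If types separate, elaborate interior earns payment 37 and plain interior earns 21.
High-quality: elaborate interior gives 37 − 9 = 28; plain interior gives 21 − 3 = 18. No deviation. ✓
Low-quality: plain interior gives 21 − 6 = 15; elaborate interior gives 37 − 24 = 13. No deviation. ✓
Neither type gains from mimicking the other.

Yes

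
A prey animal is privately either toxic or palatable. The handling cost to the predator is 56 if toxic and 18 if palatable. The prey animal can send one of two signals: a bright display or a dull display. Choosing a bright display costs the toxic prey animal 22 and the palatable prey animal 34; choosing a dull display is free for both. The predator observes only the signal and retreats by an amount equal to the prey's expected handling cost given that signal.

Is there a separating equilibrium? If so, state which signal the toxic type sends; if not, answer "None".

Try toxic → bright display, palatable → dull display:
  If types separate, bright display earns payment 56 and dull display earns 18.
  Toxic: bright display gives 56 − 22 = 34; dull display gives 18 − 0 = 18. No deviation. ✓
  Palatable: dull display gives 18 − 0 = 18; bright display gives 56 − 34 = 22. Would deviate. ✗
Try toxic → dull display, palatable → bright display:
  If types separate, dull display earns payment 56 and bright display earns 18.
  Toxic: dull display gives 56 − 0 = 56; bright display gives 18 − 22 = -4. No deviation. ✓
  Palatable: bright display gives 18 − 34 = -16; dull display gives 56 − 0 = 56. Would deviate. ✗
Neither assignment is incentive-compatible.

None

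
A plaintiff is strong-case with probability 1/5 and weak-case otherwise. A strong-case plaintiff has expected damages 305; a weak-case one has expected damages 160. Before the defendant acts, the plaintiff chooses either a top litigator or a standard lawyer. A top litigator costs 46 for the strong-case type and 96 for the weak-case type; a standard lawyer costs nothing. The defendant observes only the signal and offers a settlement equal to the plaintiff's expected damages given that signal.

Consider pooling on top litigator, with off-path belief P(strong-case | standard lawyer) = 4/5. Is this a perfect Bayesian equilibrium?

No

At the pooled signal (top litigator) the defendant holds the prior 1/5 and pays 1/5·305 + 4/5·160 = 189. Off-path (standard lawyer) belief 4/5 gives 4/5·305 + 1/5·160 = 276.
Strong-case: top litigator gives 189 − 46 = 143; standard lawyer gives 276 − 0 = 276. Deviates. ✗
Weak-case: top litigator gives 189 − 96 = 93; standard lawyer gives 276 − 0 = 276. Deviates. ✗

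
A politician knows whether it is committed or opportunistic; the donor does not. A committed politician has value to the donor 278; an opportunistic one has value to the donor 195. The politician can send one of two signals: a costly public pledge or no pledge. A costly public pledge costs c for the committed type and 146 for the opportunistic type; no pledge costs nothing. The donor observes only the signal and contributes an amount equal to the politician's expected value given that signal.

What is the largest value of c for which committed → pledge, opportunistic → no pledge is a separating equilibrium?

83

Under separation: pledge → committed (pays 278); no pledge → opportunistic (pays 195).
Opportunistic: 195 − 0 = 195 ≥ 278 − 146 = 132. Holds regardless of c. ✓
Committed: 278 − c ≥ 195 − 0, so c ≤ 278 − 195 = 83.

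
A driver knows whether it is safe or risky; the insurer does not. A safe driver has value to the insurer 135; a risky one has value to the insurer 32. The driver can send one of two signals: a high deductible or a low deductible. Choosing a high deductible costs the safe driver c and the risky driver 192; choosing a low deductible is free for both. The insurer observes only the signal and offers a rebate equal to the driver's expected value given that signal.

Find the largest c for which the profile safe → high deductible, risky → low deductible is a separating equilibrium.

Under separation: high deductible → safe (pays 135); low deductible → risky (pays 32).
Risky: 32 − 0 = 32 ≥ 135 − 192 = -57. Holds regardless of c. ✓
Safe: 135 − c ≥ 32 − 0, so c ≤ 135 − 32 = 103.

103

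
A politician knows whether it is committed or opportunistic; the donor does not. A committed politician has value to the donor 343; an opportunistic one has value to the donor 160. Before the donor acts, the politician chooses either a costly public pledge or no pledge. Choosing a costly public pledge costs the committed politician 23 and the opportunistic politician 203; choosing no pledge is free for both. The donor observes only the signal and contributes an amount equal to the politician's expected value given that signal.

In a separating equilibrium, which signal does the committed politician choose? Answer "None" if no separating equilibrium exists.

pledge

Try committed → pledge, opportunistic → no pledge:
  Under separation the donor infers type exactly: pledge → committed (pays 343), no pledge → opportunistic (pays 160).
  Committed: pledge gives 343 − 23 = 320; no pledge gives 160 − 0 = 160. No deviation. ✓
  Opportunistic: no pledge gives 160 − 0 = 160; pledge gives 343 − 203 = 140. No deviation. ✓
Both hold — the committed type sends pledge.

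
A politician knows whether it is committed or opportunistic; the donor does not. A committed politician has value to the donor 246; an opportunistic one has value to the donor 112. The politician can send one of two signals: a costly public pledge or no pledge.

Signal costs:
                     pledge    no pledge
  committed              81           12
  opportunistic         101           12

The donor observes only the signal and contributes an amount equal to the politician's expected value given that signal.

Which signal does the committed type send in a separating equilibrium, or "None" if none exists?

None

Try committed → pledge, opportunistic → no pledge:
  Under separation the donor infers type exactly: pledge → committed (pays 246), no pledge → opportunistic (pays 112).
  Committed: pledge gives 246 − 81 = 165; no pledge gives 112 − 12 = 100. No deviation. ✓
  Opportunistic: no pledge gives 112 − 12 = 100; pledge gives 246 − 101 = 145. Would deviate. ✗
Try committed → no pledge, opportunistic → pledge:
  Under separation the donor infers type exactly: no pledge → committed (pays 246), pledge → opportunistic (pays 112).
  Committed: no pledge gives 246 − 12 = 234; pledge gives 112 − 81 = 31. No deviation. ✓
  Opportunistic: pledge gives 112 − 101 = 11; no pledge gives 246 − 12 = 234. Would deviate. ✗
Neither assignment is incentive-compatible.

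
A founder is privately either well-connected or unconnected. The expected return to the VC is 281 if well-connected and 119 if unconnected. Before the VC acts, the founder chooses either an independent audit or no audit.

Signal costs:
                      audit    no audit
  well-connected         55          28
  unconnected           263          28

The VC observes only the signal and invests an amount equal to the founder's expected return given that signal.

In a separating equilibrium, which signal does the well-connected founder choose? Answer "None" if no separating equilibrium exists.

audit

Try well-connected → audit, unconnected → no audit:
  If types separate, audit earns payment 281 and no audit earns 119.
  Well-connected: audit gives 281 − 55 = 226; no audit gives 119 − 28 = 91. No deviation. ✓
  Unconnected: no audit gives 119 − 28 = 91; audit gives 281 − 263 = 18. No deviation. ✓
Both hold — the well-connected type sends audit.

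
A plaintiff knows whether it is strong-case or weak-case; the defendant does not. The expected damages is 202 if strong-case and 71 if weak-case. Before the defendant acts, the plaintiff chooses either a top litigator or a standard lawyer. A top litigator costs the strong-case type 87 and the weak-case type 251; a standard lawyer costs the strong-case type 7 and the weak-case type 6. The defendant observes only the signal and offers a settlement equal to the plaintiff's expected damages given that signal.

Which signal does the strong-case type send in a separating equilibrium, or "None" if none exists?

Try strong-case → top litigator, weak-case → standard lawyer:
  Under separation the defendant infers type exactly: top litigator → strong-case (pays 202), standard lawyer → weak-case (pays 71).
  Strong-case: top litigator gives 202 − 87 = 115; standard lawyer gives 71 − 7 = 64. No deviation. ✓
  Weak-case: standard lawyer gives 71 − 6 = 65; top litigator gives 202 − 251 = -49. No deviation. ✓
Both hold — the strong-case type sends top litigator.

top litigator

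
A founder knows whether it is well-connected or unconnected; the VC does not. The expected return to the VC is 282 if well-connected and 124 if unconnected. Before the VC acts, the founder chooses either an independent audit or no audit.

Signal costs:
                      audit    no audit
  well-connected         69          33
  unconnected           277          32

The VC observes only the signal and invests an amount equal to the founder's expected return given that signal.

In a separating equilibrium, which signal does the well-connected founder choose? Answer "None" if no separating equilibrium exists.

audit

Try well-connected → audit, unconnected → no audit:
  If types separate, audit earns payment 282 and no audit earns 124.
  Well-connected: audit gives 282 − 69 = 213; no audit gives 124 − 33 = 91. No deviation. ✓
  Unconnected: no audit gives 124 − 32 = 92; audit gives 282 − 277 = 5. No deviation. ✓
Both hold — the well-connected type sends audit.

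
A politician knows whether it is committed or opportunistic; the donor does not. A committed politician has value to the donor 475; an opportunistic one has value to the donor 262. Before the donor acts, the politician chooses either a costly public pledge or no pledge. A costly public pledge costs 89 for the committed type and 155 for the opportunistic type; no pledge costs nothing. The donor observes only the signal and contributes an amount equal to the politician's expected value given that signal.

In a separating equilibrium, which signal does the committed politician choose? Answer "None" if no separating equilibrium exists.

Try committed → pledge, opportunistic → no pledge:
  Under separation the donor infers type exactly: pledge → committed (pays 475), no pledge → opportunistic (pays 262).
  Committed: pledge gives 475 − 89 = 386; no pledge gives 262 − 0 = 262. No deviation. ✓
  Opportunistic: no pledge gives 262 − 0 = 262; pledge gives 475 − 155 = 320. Would deviate. ✗
Try committed → no pledge, opportunistic → pledge:
  Under separation the donor infers type exactly: no pledge → committed (pays 475), pledge → opportunistic (pays 262).
  Committed: no pledge gives 475 − 0 = 475; pledge gives 262 − 89 = 173. No deviation. ✓
  Opportunistic: pledge gives 262 − 155 = 107; no pledge gives 475 − 0 = 475. Would deviate. ✗
Neither assignment is incentive-compatible.

None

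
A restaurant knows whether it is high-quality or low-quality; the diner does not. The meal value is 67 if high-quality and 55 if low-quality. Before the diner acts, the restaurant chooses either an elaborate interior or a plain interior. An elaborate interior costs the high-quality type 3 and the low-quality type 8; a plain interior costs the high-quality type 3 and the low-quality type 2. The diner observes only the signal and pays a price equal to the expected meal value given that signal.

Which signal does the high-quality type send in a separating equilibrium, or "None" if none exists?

Try high-quality → elaborate interior, low-quality → plain interior:
  If types separate, elaborate interior earns payment 67 and plain interior earns 55.
  High-quality: elaborate interior gives 67 − 3 = 64; plain interior gives 55 − 3 = 52. No deviation. ✓
  Low-quality: plain interior gives 55 − 2 = 53; elaborate interior gives 67 − 8 = 59. Would deviate. ✗
Try high-quality → plain interior, low-quality → elaborate interior:
  If types separate, plain interior earns payment 67 and elaborate interior earns 55.
  High-quality: plain interior gives 67 − 3 = 64; elaborate interior gives 55 − 3 = 52. No deviation. ✓
  Low-quality: elaborate interior gives 55 − 8 = 47; plain interior gives 67 − 2 = 65. Would deviate. ✗
Neither assignment is incentive-compatible.

None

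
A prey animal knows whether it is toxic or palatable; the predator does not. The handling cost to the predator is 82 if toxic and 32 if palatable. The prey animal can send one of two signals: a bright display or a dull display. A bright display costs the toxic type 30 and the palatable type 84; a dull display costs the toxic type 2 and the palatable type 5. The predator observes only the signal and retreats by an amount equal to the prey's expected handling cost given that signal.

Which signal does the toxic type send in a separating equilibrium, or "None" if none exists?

bright display

Try toxic → bright display, palatable → dull display:
  If types separate, bright display earns payment 82 and dull display earns 32.
  Toxic: bright display gives 82 − 30 = 52; dull display gives 32 − 2 = 30. No deviation. ✓
  Palatable: dull display gives 32 − 5 = 27; bright display gives 82 − 84 = -2. No deviation. ✓
Both hold — the toxic type sends bright display.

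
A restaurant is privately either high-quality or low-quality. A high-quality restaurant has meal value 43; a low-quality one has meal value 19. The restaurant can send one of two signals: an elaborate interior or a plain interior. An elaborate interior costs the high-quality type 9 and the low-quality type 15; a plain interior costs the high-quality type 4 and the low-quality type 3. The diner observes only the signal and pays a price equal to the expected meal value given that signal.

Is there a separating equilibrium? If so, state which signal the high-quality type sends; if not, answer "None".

None

Try high-quality → elaborate interior, low-quality → plain interior:
  Under separation the diner infers type exactly: elaborate interior → high-quality (pays 43), plain interior → low-quality (pays 19).
  High-quality: elaborate interior gives 43 − 9 = 34; plain interior gives 19 − 4 = 15. No deviation. ✓
  Low-quality: plain interior gives 19 − 3 = 16; elaborate interior gives 43 − 15 = 28. Would deviate. ✗
Try high-quality → plain interior, low-quality → elaborate interior:
  Under separation the diner infers type exactly: plain interior → high-quality (pays 43), elaborate interior → low-quality (pays 19).
  High-quality: plain interior gives 43 − 4 = 39; elaborate interior gives 19 − 9 = 10. No deviation. ✓
  Low-quality: elaborate interior gives 19 − 15 = 4; plain interior gives 43 − 3 = 40. Would deviate. ✗
Neither assignment is incentive-compatible.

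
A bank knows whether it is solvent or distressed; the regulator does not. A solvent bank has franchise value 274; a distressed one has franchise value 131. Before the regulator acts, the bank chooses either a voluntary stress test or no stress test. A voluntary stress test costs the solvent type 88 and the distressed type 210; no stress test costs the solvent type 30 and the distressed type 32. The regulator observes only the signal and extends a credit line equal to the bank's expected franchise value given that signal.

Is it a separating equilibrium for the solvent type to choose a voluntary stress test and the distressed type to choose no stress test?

Yes

If types separate, stress test earns payment 274 and no stress test earns 131.
Solvent: stress test gives 274 − 88 = 186; no stress test gives 131 − 30 = 101. No deviation. ✓
Distressed: no stress test gives 131 − 32 = 99; stress test gives 274 − 210 = 64. No deviation. ✓
Both incentive constraints hold.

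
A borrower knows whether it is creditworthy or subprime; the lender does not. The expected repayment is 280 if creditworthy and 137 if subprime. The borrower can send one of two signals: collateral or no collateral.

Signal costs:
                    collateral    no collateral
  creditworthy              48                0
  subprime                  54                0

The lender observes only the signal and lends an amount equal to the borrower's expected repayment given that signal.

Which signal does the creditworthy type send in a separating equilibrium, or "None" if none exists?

None

Try creditworthy → collateral, subprime → no collateral:
  Under separation the lender infers type exactly: collateral → creditworthy (pays 280), no collateral → subprime (pays 137).
  Creditworthy: collateral gives 280 − 48 = 232; no collateral gives 137 − 0 = 137. No deviation. ✓
  Subprime: no collateral gives 137 − 0 = 137; collateral gives 280 − 54 = 226. Would deviate. ✗
Try creditworthy → no collateral, subprime → collateral:
  Under separation the lender infers type exactly: no collateral → creditworthy (pays 280), collateral → subprime (pays 137).
  Creditworthy: no collateral gives 280 − 0 = 280; collateral gives 137 − 48 = 89. No deviation. ✓
  Subprime: collateral gives 137 − 54 = 83; no collateral gives 280 − 0 = 280. Would deviate. ✗
Neither assignment is incentive-compatible.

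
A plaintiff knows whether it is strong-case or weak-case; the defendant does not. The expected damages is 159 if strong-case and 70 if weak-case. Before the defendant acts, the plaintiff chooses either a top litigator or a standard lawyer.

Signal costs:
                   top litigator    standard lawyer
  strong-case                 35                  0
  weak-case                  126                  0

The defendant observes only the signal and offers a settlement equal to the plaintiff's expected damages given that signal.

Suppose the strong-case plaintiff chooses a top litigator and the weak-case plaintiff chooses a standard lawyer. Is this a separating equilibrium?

Under separation the defendant infers type exactly: top litigator → strong-case (pays 159), standard lawyer → weak-case (pays 70).
Strong-case: top litigator gives 159 − 35 = 124; standard lawyer gives 70 − 0 = 70. No deviation. ✓
Weak-case: standard lawyer gives 70 − 0 = 70; top litigator gives 159 − 126 = 33. No deviation. ✓
Both incentive constraints hold.

Yes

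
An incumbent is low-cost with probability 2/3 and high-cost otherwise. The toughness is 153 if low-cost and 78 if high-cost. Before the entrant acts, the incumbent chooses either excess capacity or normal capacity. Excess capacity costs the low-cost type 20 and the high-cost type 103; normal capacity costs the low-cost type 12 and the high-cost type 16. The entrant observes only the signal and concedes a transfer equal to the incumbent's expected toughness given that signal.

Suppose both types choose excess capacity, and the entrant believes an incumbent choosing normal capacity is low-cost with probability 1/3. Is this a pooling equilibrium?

No

At the pooled signal (excess capacity) the entrant holds the prior 2/3 and pays 2/3·153 + 1/3·78 = 128. Off-path (normal capacity) belief 1/3 gives 1/3·153 + 2/3·78 = 103.
Low-cost: excess capacity gives 128 − 20 = 108; normal capacity gives 103 − 12 = 91. Stays. ✓
High-cost: excess capacity gives 128 − 103 = 25; normal capacity gives 103 − 16 = 87. Deviates. ✗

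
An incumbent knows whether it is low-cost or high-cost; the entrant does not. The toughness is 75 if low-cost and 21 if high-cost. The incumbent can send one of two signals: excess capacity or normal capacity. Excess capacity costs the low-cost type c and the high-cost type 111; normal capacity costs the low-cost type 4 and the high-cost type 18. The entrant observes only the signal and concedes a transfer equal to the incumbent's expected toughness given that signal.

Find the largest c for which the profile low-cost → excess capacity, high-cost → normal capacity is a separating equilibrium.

Under separation: excess capacity → low-cost (pays 75); normal capacity → high-cost (pays 21).
High-cost: 21 − 18 = 3 ≥ 75 − 111 = -36. Holds regardless of c. ✓
Low-cost: 75 − c ≥ 21 − 4, so c ≤ 75 − 17 = 58.

58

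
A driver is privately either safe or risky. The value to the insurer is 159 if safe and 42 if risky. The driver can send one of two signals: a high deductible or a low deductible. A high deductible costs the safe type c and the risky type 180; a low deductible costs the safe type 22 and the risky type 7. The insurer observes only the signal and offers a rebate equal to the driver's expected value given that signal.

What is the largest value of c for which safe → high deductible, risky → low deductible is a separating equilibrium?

139

Under separation: high deductible → safe (pays 159); low deductible → risky (pays 42).
Risky: 42 − 7 = 35 ≥ 159 − 180 = -21. Holds regardless of c. ✓
Safe: 159 − c ≥ 42 − 22, so c ≤ 159 − 20 = 139.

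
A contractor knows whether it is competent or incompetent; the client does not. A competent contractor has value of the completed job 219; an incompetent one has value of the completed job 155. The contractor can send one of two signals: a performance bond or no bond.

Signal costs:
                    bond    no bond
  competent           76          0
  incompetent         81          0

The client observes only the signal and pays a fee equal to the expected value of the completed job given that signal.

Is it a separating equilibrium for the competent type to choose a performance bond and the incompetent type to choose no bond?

No

If types separate, bond earns payment 219 and no bond earns 155.
Competent: bond gives 219 − 76 = 143; no bond gives 155 − 0 = 155. Would deviate. ✗
Incompetent: no bond gives 155 − 0 = 155; bond gives 219 − 81 = 138. No deviation. ✓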